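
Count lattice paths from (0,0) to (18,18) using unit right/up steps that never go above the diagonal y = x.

Total monotonic paths to (18,18): C(36,18) = 9075135300.
Reflecting each bad path at its first crossing gives a bijection with paths to (17,19): C(36,19) = 8597496600.
Valid Dyck paths: 9075135300 - 8597496600.
(These counts are the Catalan numbers.)

Final answer: C_{18} = 477638700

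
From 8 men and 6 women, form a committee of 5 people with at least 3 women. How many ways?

Sum over valid woman counts:
C(6,3)C(8,2) = 560
C(6,4)C(8,1) = 120
C(6,5)C(8,0) = 6
Total: 560 + 120 + 6.

Final answer: 686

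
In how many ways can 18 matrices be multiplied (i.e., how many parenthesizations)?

The structures are counted by the Catalan number C_n. Here n = 18 - 1 = 17.
C_n = C(2n,n)/(n+1), so C_{17} = C(34,17)/18 = 2333606220/18.

Final answer: C_{17} = 129644790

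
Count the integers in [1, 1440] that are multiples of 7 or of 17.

Multiples of 7: 205. Multiples of 17: 84. Of both (lcm=119): 12.
By inclusion-exclusion: 205 + 84 - 12.

Final answer: 277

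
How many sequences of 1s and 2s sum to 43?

Condition on the final move: it is a 1-step (f(n-1) ways to get there) or a 2-step (f(n-2) ways), so f(n) = f(n-1) + f(n-2), with f(1)=1, f(2)=2.
Computing successive values: f(1)=1, f(2)=2, f(3)=3, f(4)=5, f(5)=8, f(6)=13, f(7)=21, f(8)=34, f(9)=55, f(10)=89, f(11)=144, f(12)=233, f(13)=377, f(14)=610, f(15)=987, f(16)=1597, f(17)=2584, f(18)=4181, f(19)=6765, f(20)=10946, f(21)=17711, f(22)=28657, f(23)=46368, f(24)=75025, f(25)=121393, f(26)=196418, f(27)=317811, f(28)=514229, f(29)=832040, f(30)=1346269, f(31)=2178309, f(32)=3524578, f(33)=5702887, f(34)=9227465, f(35)=14930352, f(36)=24157817, f(37)=39088169, f(38)=63245986, f(39)=102334155, f(40)=165580141, f(41)=267914296, f(42)=433494437, f(43)=701408733.

Final answer: 701408733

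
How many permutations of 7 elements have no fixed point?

D(n) = (n-1)(D(n-1) + D(n-2)), D(0)=1, D(1)=0.
D(2) = 1 x (0 + 1) = 1
D(3) = 2 x (1 + 0) = 2
D(4) = 3 x (2 + 1) = 9
D(5) = 4 x (9 + 2) = 44
D(6) = 5 x (44 + 9) = 265
D(7) = 6 x (D(6) + D(5)) = 6 x (265 + 44)

Final answer: D(7) = 1854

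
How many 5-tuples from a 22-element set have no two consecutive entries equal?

Let g(n) count such strings. g(1) = 22, and each valid string of length n-1 extends in 21 ways (any symbol but the last), so g(n) = 21 g(n-1).
Total: g(5) = 22 x 21^4.

Final answer: 22 x 21^{4} = 4278582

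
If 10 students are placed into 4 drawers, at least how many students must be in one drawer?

By the pigeonhole principle: ceiling(10/4).

Final answer: 3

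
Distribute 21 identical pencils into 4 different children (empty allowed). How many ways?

Stars and bars: C(n+k-1, k-1) = C(24,3).

Final answer: C(24,3) = 2024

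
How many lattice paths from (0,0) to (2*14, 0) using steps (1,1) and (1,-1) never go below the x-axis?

Total monotonic paths to (14,14): C(28,14) = 40116600.
By the reflection principle, paths that go above the diagonal number C(28,15) = 37442160.
Valid Dyck paths: 40116600 - 37442160.
(Equivalently, C_{14} = C(28,14)/15 = 40116600/15.)

Final answer: C_{14} = 2674440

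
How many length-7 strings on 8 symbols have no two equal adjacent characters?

Let g(n) count such strings. g(1) = 8, and each valid string of length n-1 extends in 7 ways (any symbol but the last), so g(n) = 7 g(n-1).
Total: g(7) = 8 x 7^6.

Final answer: 8 x 7^{6} = 941192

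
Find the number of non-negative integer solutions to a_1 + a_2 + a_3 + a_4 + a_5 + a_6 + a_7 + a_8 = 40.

Stars and bars with 40 stars and 7 bars:
C(40+8-1, 8-1) = C(47,7).

Final answer: C(47,7) = 62891499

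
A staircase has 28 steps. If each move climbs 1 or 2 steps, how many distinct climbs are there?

Let f(n) count the ways. The last step is size 1 or 2, so f(n) = f(n-1) + f(n-2) with f(1)=1, f(2)=2.
Computing successive values: f(1)=1, f(2)=2, f(3)=3, f(4)=5, f(5)=8, f(6)=13, f(7)=21, f(8)=34, f(9)=55, f(10)=89, f(11)=144, f(12)=233, f(13)=377, f(14)=610, f(15)=987, f(16)=1597, f(17)=2584, f(18)=4181, f(19)=6765, f(20)=10946, f(21)=17711, f(22)=28657, f(23)=46368, f(24)=75025, f(25)=121393, f(26)=196418, f(27)=317811, f(28)=514229.

Final answer: 514229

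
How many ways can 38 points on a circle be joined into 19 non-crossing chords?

The structures are counted by the Catalan number C_n. Here n = 38/2 = 19.
C_n = C(2n,n)/(n+1), so C_{19} = C(38,19)/20 = 35345263800/20.

Final answer: C_{19} = 1767263190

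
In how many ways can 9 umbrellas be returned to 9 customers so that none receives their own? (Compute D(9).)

D(n) = (n-1)(D(n-1) + D(n-2)), D(0)=1, D(1)=0.
D(2) = 1 x (0 + 1) = 1
D(3) = 2 x (1 + 0) = 2
D(4) = 3 x (2 + 1) = 9
D(5) = 4 x (9 + 2) = 44
D(6) = 5 x (44 + 9) = 265
D(7) = 6 x (265 + 44) = 1854
D(8) = 7 x (1854 + 265) = 14833
D(9) = 8 x (D(8) + D(7)) = 8 x (14833 + 1854)

Final answer: D(9) = 133496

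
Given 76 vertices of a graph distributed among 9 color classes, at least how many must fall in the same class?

By pigeonhole with 76 objects and 9 categories: ceiling(76/9).

Final answer: 9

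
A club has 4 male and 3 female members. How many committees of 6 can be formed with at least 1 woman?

Sum over valid woman counts:
C(3,2)C(4,4) = 3
C(3,3)C(4,3) = 4
Total: 3 + 4.

Final answer: 7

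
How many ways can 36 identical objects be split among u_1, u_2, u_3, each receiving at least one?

Substitute u'_i = u_i - 1 (so u'_i >= 0). Then sum u'_i = 36 - 3 = 33.
Stars and bars: C(33+3-1, 3-1) = C(35,2).

Final answer: C(35,2) = 595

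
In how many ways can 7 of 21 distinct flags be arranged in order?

P(21,7) = 21!/(21-7)! = 21!/14!.

Final answer: P(21,7) = 586051200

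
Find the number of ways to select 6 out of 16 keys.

C(16,6) = 16!/(6! x (16-6)!).

Final answer: C(16,6) = 8008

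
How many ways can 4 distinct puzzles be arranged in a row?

The number of ways to arrange 4 distinct objects is 4!.

Final answer: 4! = 24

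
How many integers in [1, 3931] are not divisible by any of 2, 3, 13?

|div by 2|=1965, |div by 3|=1310, |div by 13|=302.
|div by 2&3|=655, |div by 2&13|=151, |div by 3&13|=100, |div by all|=50.
By inclusion-exclusion, divisible by at least one: 1965+1310+302-655-151-100+50 = 2721.
Not divisible by any: 3931 - 2721.

Final answer: 1210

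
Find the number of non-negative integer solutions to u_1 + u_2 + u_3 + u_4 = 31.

Stars and bars with 31 stars and 3 bars:
C(31+4-1, 4-1) = C(34,3).

Final answer: C(34,3) = 5984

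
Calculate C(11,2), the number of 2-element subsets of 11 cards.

C(11,2) = 11!/(2! x (11-2)!).

Final answer: C(11,2) = 55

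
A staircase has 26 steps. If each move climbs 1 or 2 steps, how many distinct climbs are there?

Let f(n) count the ways. The last step is size 1 or 2, so f(n) = f(n-1) + f(n-2) with f(1)=1, f(2)=2.
Computing successive values: f(1)=1, f(2)=2, f(3)=3, f(4)=5, f(5)=8, f(6)=13, f(7)=21, f(8)=34, f(9)=55, f(10)=89, f(11)=144, f(12)=233, f(13)=377, f(14)=610, f(15)=987, f(16)=1597, f(17)=2584, f(18)=4181, f(19)=6765, f(20)=10946, f(21)=17711, f(22)=28657, f(23)=46368, f(24)=75025, f(25)=121393, f(26)=196418.

Final answer: 196418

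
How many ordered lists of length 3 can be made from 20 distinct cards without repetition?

P(20,3) = 20!/(20-3)! = 20!/17!.

Final answer: P(20,3) = 6840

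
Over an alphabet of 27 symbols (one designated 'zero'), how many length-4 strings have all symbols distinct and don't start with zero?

The leading digit has 26 choices (anything but zero); the next has 26 (anything but the first), then 25, and so on, one fewer each time.
Total: 26 x 26 x 25 x 24.

Final answer: 405600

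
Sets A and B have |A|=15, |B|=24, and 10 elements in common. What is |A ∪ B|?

|A union B| = |A| + |B| - |A intersect B| = 15 + 24 - 10.

Final answer: 29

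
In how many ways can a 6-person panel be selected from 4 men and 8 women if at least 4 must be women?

Sum over valid woman counts:
C(8,4)C(4,2) = 420
C(8,5)C(4,1) = 224
C(8,6)C(4,0) = 28
Total: 420 + 224 + 28.

Final answer: 672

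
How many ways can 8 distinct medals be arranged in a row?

The number of ways to arrange 8 distinct objects is 8!.

Final answer: 8! = 40320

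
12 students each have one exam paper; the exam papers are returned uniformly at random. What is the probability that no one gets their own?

Use the recurrence D(n) = (n-1)(D(n-1) + D(n-2)) with D(0)=1, D(1)=0.
Building up: D(2)=1, D(3)=2, D(4)=9, D(5)=44, D(6)=265, D(7)=1854, D(8)=14833, D(9)=133496, D(10)=1334961, D(11)=14684570, D(12)=176214841.
Total arrangements: 12! = 479001600.
Probability = D(12)/12! = 16019531/43545600.

Final answer: D(12)/12! = 176214841/479001600 = 0.367879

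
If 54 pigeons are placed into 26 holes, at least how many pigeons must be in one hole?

By the pigeonhole principle: ceiling(54/26).

Final answer: 3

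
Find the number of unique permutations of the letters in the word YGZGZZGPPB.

Letters (B:1, G:3, P:2, Y:1, Z:3). Total letters: 10.
Permutations = 10!/(3! x 3! x 2!).

Final answer: 50400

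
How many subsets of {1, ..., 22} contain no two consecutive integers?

Let a(n) count such subsets of {1, ..., n}. Either n is excluded (a(n-1) ways) or n is included, forcing n-1 out (a(n-2) ways), so a(n) = a(n-1) + a(n-2) with a(1)=2, a(2)=3.
Computing successive values: a(1)=2, a(2)=3, a(3)=5, a(4)=8, a(5)=13, a(6)=21, a(7)=34, a(8)=55, a(9)=89, a(10)=144, a(11)=233, a(12)=377, a(13)=610, a(14)=987, a(15)=1597, a(16)=2584, a(17)=4181, a(18)=6765, a(19)=10946, a(20)=17711, a(21)=28657, a(22)=46368.

Final answer: 46368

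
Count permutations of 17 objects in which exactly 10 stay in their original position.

Choose which 10 elements are fixed: C(17,10) = 19448.
Derange the remaining 7 using D(j) = (j-1)(D(j-1) + D(j-2)), D(0)=1, D(1)=0: D(2)=1, D(3)=2, D(4)=9, D(5)=44, D(6)=265, D(7)=1854.
Total: 19448 x 1854.

Final answer: C(17,10) D(7) = 36056592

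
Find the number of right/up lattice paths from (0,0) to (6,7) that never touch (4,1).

Total paths to (6,7): C(13,7) = 1716.
Paths through (4,1): C(5,1) x C(8,6) = 140.
Avoiding (4,1): 1716 - 140.

Final answer: 1576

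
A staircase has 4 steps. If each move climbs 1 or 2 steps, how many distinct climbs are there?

Condition on the final move: it is a 1-step (f(n-1) ways to get there) or a 2-step (f(n-2) ways), so f(n) = f(n-1) + f(n-2), with f(1)=1, f(2)=2.
Iterating the recurrence: f(1)=1, f(2)=2, f(3)=3, f(4)=5.

Final answer: 5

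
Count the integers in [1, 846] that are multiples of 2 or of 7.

Multiples of 2: 423. Multiples of 7: 120. Of both (lcm=14): 60.
By inclusion-exclusion: 423 + 120 - 60.

Final answer: 483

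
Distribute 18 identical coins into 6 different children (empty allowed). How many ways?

Stars and bars: C(n+k-1, k-1) = C(23,5).

Final answer: C(23,5) = 33649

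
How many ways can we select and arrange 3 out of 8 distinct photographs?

P(8,3) = 8!/(8-3)! = 8!/5!.

Final answer: P(8,3) = 336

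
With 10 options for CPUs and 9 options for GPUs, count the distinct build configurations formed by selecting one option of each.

By the multiplication principle: 10 x 9.

Final answer: 90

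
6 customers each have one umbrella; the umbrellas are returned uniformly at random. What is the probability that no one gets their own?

Derangements satisfy D(n) = (n-1)(D(n-1) + D(n-2)), starting from D(0)=1, D(1)=0.
Building up: D(2)=1, D(3)=2, D(4)=9, D(5)=44, D(6)=265.
Total arrangements: 6! = 720.
Probability = D(6)/6! = 53/144.

Final answer: D(6)/6! = 265/720 = 0.368056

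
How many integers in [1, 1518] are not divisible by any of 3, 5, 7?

|div by 3|=506, |div by 5|=303, |div by 7|=216.
|div by 3&5|=101, |div by 3&7|=72, |div by 5&7|=43, |div by all|=14.
By inclusion-exclusion, divisible by at least one: 506+303+216-101-72-43+14 = 823.
Not divisible by any: 1518 - 823.

Final answer: 695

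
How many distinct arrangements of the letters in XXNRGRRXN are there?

Letters (G:1, N:2, R:3, X:3). Total letters: 9.
Permutations = 9!/(3! x 3! x 2!).

Final answer: 5040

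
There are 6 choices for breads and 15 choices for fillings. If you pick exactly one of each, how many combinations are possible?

By the multiplication principle: 6 x 15.

Final answer: 90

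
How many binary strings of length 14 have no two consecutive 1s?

A valid string ends in 0 (append to any length-(n-1) valid string) or in 01 (append to any length-(n-2) valid string), so a(n) = a(n-1) + a(n-2) with a(1)=2, a(2)=3.
Iterating the recurrence: a(1)=2, a(2)=3, a(3)=5, a(4)=8, a(5)=13, a(6)=21, a(7)=34, a(8)=55, a(9)=89, a(10)=144, a(11)=233, a(12)=377, a(13)=610, a(14)=987.

Final answer: 987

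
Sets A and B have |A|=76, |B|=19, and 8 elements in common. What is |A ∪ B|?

|A union B| = |A| + |B| - |A intersect B| = 76 + 19 - 8.

Final answer: 87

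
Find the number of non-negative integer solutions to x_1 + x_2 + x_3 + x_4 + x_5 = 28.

Stars and bars with 28 stars and 4 bars:
C(28+5-1, 5-1) = C(32,4).

Final answer: C(32,4) = 35960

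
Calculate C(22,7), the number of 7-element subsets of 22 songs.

C(22,7) = 22!/(7! x (22-7)!).

Final answer: C(22,7) = 170544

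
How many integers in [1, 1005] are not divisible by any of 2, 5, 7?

|div by 2|=502, |div by 5|=201, |div by 7|=143.
|div by 2&5|=100, |div by 2&7|=71, |div by 5&7|=28, |div by all|=14.
By inclusion-exclusion, divisible by at least one: 502+201+143-100-71-28+14 = 661.
Not divisible by any: 1005 - 661.

Final answer: 344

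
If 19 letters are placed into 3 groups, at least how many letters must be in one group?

By the pigeonhole principle: ceiling(19/3).

Final answer: 7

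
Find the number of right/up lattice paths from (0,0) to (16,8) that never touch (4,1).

Total paths to (16,8): C(24,8) = 735471.
Paths through (4,1): C(5,1) x C(19,7) = 251940.
Avoiding (4,1): 735471 - 251940.

Final answer: 483531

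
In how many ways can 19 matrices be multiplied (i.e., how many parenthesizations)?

The structures are counted by the Catalan number C_n. Here n = 19 - 1 = 18.
C_n = C(2n,n)/(n+1), so C_{18} = C(36,18)/19 = 9075135300/19.

Final answer: C_{18} = 477638700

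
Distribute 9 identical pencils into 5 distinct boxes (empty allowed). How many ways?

Stars and bars: C(n+k-1, k-1) = C(13,4).

Final answer: C(13,4) = 715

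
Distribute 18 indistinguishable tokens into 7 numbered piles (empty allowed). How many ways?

Stars and bars: C(n+k-1, k-1) = C(24,6).

Final answer: C(24,6) = 134596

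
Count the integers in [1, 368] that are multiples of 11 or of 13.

Multiples of 11: 33. Multiples of 13: 28. Of both (lcm=143): 2.
By inclusion-exclusion: 33 + 28 - 2.

Final answer: 59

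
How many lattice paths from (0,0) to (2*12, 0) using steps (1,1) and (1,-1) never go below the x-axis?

Total monotonic paths to (12,12): C(24,12) = 2704156.
Reflecting each bad path at its first crossing gives a bijection with paths to (11,13): C(24,13) = 2496144.
Valid Dyck paths: 2704156 - 2496144.
(These counts are the Catalan numbers.)

Final answer: C_{12} = 208012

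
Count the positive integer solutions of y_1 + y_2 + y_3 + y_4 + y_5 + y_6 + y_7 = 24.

Substitute y'_i = y_i - 1 (so y'_i >= 0). Then sum y'_i = 24 - 7 = 17.
Stars and bars: C(17+7-1, 7-1) = C(23,6).

Final answer: C(23,6) = 100947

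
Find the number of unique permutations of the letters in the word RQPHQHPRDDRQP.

Letters (D:2, H:2, P:3, Q:3, R:3). Total letters: 13.
Permutations = 13!/(3! x 3! x 3! x 2! x 2!).

Final answer: 7207200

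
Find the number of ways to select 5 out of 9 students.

C(9,5) = 9!/(5! x (9-5)!).

Final answer: C(9,5) = 126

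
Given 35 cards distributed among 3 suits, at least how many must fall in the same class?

By pigeonhole with 35 objects and 3 categories: ceiling(35/3).

Final answer: 12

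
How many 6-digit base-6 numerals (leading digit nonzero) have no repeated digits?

First digit: 5 (nonzero). Second: 5 (not first). Third: 4, etc.
Total: 5 x 5 x 4 x 3 x 2 x 1.

Final answer: 600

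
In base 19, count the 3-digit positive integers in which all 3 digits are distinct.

First digit: 18 (nonzero). Second: 18 (not first). Third: 17, etc.
Total: 18 x 18 x 17.

Final answer: 5508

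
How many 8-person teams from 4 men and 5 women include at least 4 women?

Sum over valid woman counts:
C(5,4)C(4,4) = 5
C(5,5)C(4,3) = 4
Total: 5 + 4.

Final answer: 9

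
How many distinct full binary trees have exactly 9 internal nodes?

This is a standard Catalan-number count: the answer is C_n. Here n = 9.
C_n = C(2n,n)/(n+1), so C_{9} = C(18,9)/10 = 48620/10.

Final answer: C_{9} = 4862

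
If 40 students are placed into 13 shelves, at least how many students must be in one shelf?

By the pigeonhole principle: ceiling(40/13).

Final answer: 4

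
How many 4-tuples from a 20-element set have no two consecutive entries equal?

First character: 20 choices. Each subsequent: 19 choices (must differ from the previous one).
Total: 20 x 19^3.

Final answer: 20 x 19^{3} = 137180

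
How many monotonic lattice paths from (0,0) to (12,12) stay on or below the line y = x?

Total monotonic paths to (12,12): C(24,12) = 2704156.
A path is bad iff it touches y = x + 1; reflecting its initial segment maps bad paths bijectively onto all paths to (11,13), of which there are C(24,13) = 2496144.
Valid Dyck paths: 2704156 - 2496144.
(Equivalently, C_{12} = C(24,12)/13 = 2704156/13.)

Final answer: C_{12} = 208012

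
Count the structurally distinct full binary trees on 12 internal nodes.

The structures are counted by the Catalan number C_n. Here n = 12.
C_n = C(2n,n)/(n+1), so C_{12} = C(24,12)/13 = 2704156/13.

Final answer: C_{12} = 208012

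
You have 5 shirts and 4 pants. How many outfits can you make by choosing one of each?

By the multiplication principle: 5 x 4.

Final answer: 20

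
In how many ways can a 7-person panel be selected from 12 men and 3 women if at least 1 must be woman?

Sum over valid woman counts:
C(3,1)C(12,6) = 2772
C(3,2)C(12,5) = 2376
C(3,3)C(12,4) = 495
Total: 2772 + 2376 + 495.

Final answer: 5643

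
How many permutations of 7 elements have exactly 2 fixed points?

Choose which 2 elements are fixed: C(7,2) = 21.
Derange the remaining 5 using D(j) = (j-1)(D(j-1) + D(j-2)), D(0)=1, D(1)=0: D(2)=1, D(3)=2, D(4)=9, D(5)=44.
Total: 21 x 44.

Final answer: C(7,2) D(5) = 924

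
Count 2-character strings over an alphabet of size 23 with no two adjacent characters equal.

Let g(n) count such strings. g(1) = 23, and each valid string of length n-1 extends in 22 ways (any symbol but the last), so g(n) = 22 g(n-1).
Total: g(2) = 23 x 22^1.

Final answer: 23 x 22^{1} = 506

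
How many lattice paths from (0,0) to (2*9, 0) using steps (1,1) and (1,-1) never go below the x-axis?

Total monotonic paths to (9,9): C(18,9) = 48620.
A path is bad iff it touches y = x + 1; reflecting its initial segment maps bad paths bijectively onto all paths to (8,10), of which there are C(18,10) = 43758.
Valid Dyck paths: 48620 - 43758.
(These counts are the Catalan numbers.)

Final answer: C_{9} = 4862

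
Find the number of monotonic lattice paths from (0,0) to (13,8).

Each path has 13 right steps and 8 up steps in some order (21 steps total).
Choose which 8 of the 21 steps are up: C(21,8).

Final answer: C(21,8) = 203490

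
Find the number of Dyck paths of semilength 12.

Total monotonic paths to (12,12): C(24,12) = 2704156.
By the reflection principle, paths that go above the diagonal number C(24,13) = 2496144.
Valid Dyck paths: 2704156 - 2496144.
(These counts are the Catalan numbers.)

Final answer: C_{12} = 208012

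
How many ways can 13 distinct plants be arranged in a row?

The number of ways to arrange 13 distinct objects is 13!.

Final answer: 13! = 6227020800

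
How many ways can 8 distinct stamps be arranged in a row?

The number of ways to arrange 8 distinct objects is 8!.

Final answer: 8! = 40320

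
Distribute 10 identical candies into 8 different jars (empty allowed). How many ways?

Stars and bars: C(n+k-1, k-1) = C(17,7).

Final answer: C(17,7) = 19448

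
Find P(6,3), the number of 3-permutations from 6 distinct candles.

P(6,3) = 6!/(6-3)! = 6!/3!.

Final answer: P(6,3) = 120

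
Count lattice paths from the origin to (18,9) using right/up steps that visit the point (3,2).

Paths (0,0)->(3,2): C(5,2) = 10.
Paths (3,2)->(18,9): C(22,7) = 170544.
By multiplication principle: 10 x 170544.

Final answer: 1705440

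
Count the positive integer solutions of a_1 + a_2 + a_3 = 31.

Substitute a'_i = a_i - 1 (so a'_i >= 0). Then sum a'_i = 31 - 3 = 28.
Stars and bars: C(28+3-1, 3-1) = C(30,2).

Final answer: C(30,2) = 435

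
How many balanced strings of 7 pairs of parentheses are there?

The structures are counted by the Catalan number C_n. Here n = 7 (pairs).
C_n = (2n)!/(n!(n+1)!), so C_{7} = 14!/(7! x 8!) = C(14,7)/8 = 3432/8.

Final answer: C_{7} = 429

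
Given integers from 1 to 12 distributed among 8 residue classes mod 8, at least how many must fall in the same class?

By pigeonhole with 12 objects and 8 categories: ceiling(12/8).

Final answer: 2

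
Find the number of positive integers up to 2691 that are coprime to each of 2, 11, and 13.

|div by 2|=1345, |div by 11|=244, |div by 13|=207.
|div by 2&11|=122, |div by 2&13|=103, |div by 11&13|=18, |div by all|=9.
By inclusion-exclusion, divisible by at least one: 1345+244+207-122-103-18+9 = 1562.
Not divisible by any: 2691 - 1562.

Final answer: 1129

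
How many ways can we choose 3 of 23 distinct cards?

C(23,3) = 23!/(3! x 20!).

Final answer: \binom{23}{3} = 1771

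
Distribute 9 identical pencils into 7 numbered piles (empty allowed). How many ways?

Stars and bars: C(n+k-1, k-1) = C(15,6).

Final answer: C(15,6) = 5005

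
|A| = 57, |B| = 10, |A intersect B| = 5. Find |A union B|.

|A union B| = |A| + |B| - |A intersect B| = 57 + 10 - 5.

Final answer: 62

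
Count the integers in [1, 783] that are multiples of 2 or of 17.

Multiples of 2: 391. Multiples of 17: 46. Of both (lcm=34): 23.
By inclusion-exclusion: 391 + 46 - 23.

Final answer: 414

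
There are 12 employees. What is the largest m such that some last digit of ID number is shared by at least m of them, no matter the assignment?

There are 10 possible values for last digit of ID number. With 12 employees and 10 categories, by pigeonhole: ceiling(12/10).

Final answer: 2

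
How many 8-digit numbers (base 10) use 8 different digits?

First digit: 9 (not 0). Second: 9 (not first). Third: 8, etc.
Total: 9 x 9 x 8 x 7 x 6 x 5 x 4 x 3.

Final answer: 1632960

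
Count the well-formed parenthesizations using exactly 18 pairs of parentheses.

The structures are counted by the Catalan number C_n. Here n = 18 (pairs).
C_n = (2n)!/(n!(n+1)!), so C_{18} = 36!/(18! x 19!) = C(36,18)/19 = 9075135300/19.

Final answer: C_{18} = 477638700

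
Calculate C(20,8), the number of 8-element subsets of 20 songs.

C(20,8) = 20!/(8! x 12!).

Final answer: \binom{20}{8} = 125970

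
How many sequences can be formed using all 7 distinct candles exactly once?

The number of ways to arrange 7 distinct objects is 7!.

Final answer: 7! = 5040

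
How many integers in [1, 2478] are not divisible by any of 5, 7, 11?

|div by 5|=495, |div by 7|=354, |div by 11|=225.
|div by 5&7|=70, |div by 5&11|=45, |div by 7&11|=32, |div by all|=6.
By inclusion-exclusion, divisible by at least one: 495+354+225-70-45-32+6 = 933.
Not divisible by any: 2478 - 933.

Final answer: 1545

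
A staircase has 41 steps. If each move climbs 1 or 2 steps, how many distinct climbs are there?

Condition on the final move: it is a 1-step (f(n-1) ways to get there) or a 2-step (f(n-2) ways), so f(n) = f(n-1) + f(n-2), with f(1)=1, f(2)=2.
Iterating the recurrence: f(1)=1, f(2)=2, f(3)=3, f(4)=5, f(5)=8, f(6)=13, f(7)=21, f(8)=34, f(9)=55, f(10)=89, f(11)=144, f(12)=233, f(13)=377, f(14)=610, f(15)=987, f(16)=1597, f(17)=2584, f(18)=4181, f(19)=6765, f(20)=10946, f(21)=17711, f(22)=28657, f(23)=46368, f(24)=75025, f(25)=121393, f(26)=196418, f(27)=317811, f(28)=514229, f(29)=832040, f(30)=1346269, f(31)=2178309, f(32)=3524578, f(33)=5702887, f(34)=9227465, f(35)=14930352, f(36)=24157817, f(37)=39088169, f(38)=63245986, f(39)=102334155, f(40)=165580141, f(41)=267914296.

Final answer: 267914296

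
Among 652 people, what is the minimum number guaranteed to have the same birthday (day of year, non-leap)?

There are 365 possible values for birthday (day of year, non-leap). With 652 people and 365 categories, by pigeonhole: ceiling(652/365).

Final answer: 2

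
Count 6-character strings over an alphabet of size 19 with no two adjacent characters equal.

Let g(n) count such strings. g(1) = 19, and each valid string of length n-1 extends in 18 ways (any symbol but the last), so g(n) = 18 g(n-1).
Total: g(6) = 19 x 18^5.

Final answer: 19 x 18^{5} = 35901792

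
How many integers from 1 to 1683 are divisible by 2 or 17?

Multiples of 2: 841. Multiples of 17: 99. Of both (lcm=34): 49.
By inclusion-exclusion: 841 + 99 - 49.

Final answer: 891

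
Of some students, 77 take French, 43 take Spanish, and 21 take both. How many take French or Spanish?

|A union B| = |A| + |B| - |A intersect B| = 77 + 43 - 21.

Final answer: 99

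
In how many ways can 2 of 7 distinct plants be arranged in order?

P(7,2) = 7!/(7-2)! = 7!/5!.

Final answer: P(7,2) = 42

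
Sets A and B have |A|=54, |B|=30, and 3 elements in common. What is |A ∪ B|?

|A union B| = |A| + |B| - |A intersect B| = 54 + 30 - 3.

Final answer: 81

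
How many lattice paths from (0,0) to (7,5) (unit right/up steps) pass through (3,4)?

Paths (0,0)->(3,4): C(7,4) = 35.
Paths (3,4)->(7,5): C(5,1) = 5.
By multiplication principle: 35 x 5.

Final answer: 175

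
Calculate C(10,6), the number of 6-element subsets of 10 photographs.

C(10,6) = 10!/(6! x (10-6)!).

Final answer: C(10,6) = 210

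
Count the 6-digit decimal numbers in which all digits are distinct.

First digit: 9 (not 0). Second: 9 (not first). Third: 8, etc.
Total: 9 x 9 x 8 x 7 x 6 x 5.

Final answer: 136080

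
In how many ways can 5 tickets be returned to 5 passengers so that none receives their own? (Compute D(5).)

Use the recurrence D(n) = (n-1)(D(n-1) + D(n-2)) with D(0)=1, D(1)=0.
D(2) = 1 x (0 + 1) = 1
D(3) = 2 x (1 + 0) = 2
D(4) = 3 x (2 + 1) = 9
D(5) = 4 x (D(4) + D(3)) = 4 x (9 + 2)

Final answer: D(5) = 44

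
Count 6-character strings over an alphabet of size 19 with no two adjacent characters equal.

First character: 19 choices. Each subsequent: 18 choices (must differ from the previous one).
Total: 19 x 18^5.

Final answer: 19 x 18^{5} = 35901792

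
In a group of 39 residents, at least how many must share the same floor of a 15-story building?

There are 15 possible values for floor of a 15-story building. With 39 residents and 15 categories, by pigeonhole: ceiling(39/15).

Final answer: 3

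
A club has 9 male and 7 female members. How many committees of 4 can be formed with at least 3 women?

Sum over valid woman counts:
C(7,3)C(9,1) = 315
C(7,4)C(9,0) = 35
Total: 315 + 35.

Final answer: 350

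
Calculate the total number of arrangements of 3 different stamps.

The number of ways to arrange 3 distinct objects is 3!.

Final answer: 3! = 6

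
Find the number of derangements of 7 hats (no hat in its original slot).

D(n) = (n-1)(D(n-1) + D(n-2)), D(0)=1, D(1)=0.
D(2) = 1 x (0 + 1) = 1
D(3) = 2 x (1 + 0) = 2
D(4) = 3 x (2 + 1) = 9
D(5) = 4 x (9 + 2) = 44
D(6) = 5 x (44 + 9) = 265
D(7) = 6 x (D(6) + D(5)) = 6 x (265 + 44)

Final answer: D(7) = 1854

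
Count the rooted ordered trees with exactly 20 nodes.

The structures are counted by the Catalan number C_n. Here n = 20 - 1 = 19.
C_n = C(2n,n) - C(2n,n+1), so C_{19} = C(38,19) - C(38,20) = 35345263800 - 33578000610.

Final answer: C_{19} = 1767263190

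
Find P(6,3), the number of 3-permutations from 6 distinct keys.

P(6,3) = 6!/(6-3)! = 6!/3!.

Final answer: P(6,3) = 120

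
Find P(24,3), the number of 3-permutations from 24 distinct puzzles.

P(24,3) = 24!/(24-3)! = 24!/21!.

Final answer: P(24,3) = 12144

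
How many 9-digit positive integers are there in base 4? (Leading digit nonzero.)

These are the integers in [4^8, 4^9), so the count is 4^9 - 4^8 = 3 x 4^8.

Final answer: 196608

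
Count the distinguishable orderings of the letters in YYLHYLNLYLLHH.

Letters (H:3, L:5, N:1, Y:4). Total letters: 13.
Permutations = 13!/(5! x 4! x 3!).

Final answer: 360360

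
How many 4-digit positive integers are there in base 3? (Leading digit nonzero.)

In base 3, the leading digit has 2 choices (1..2); each of the remaining 3 digits has 3 choices.
Total: 2 x 3^3.

Final answer: 54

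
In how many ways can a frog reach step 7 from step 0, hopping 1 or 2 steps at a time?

Let f(n) count the ways. The last step is size 1 or 2, so f(n) = f(n-1) + f(n-2) with f(1)=1, f(2)=2.
Computing successive values: f(1)=1, f(2)=2, f(3)=3, f(4)=5, f(5)=8, f(6)=13, f(7)=21.

Final answer: 21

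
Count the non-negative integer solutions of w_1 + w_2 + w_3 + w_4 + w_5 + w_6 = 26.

Stars and bars with 26 stars and 5 bars:
C(26+6-1, 6-1) = C(31,5).

Final answer: C(31,5) = 169911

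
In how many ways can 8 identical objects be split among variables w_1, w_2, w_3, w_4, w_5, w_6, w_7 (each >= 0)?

Stars and bars with 8 stars and 6 bars:
C(8+7-1, 7-1) = C(14,6).

Final answer: C(14,6) = 3003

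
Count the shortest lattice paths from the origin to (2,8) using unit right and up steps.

Each path has 2 right steps and 8 up steps in some order (10 steps total).
Choose which 8 of the 10 steps are up: C(10,8).

Final answer: C(10,8) = 45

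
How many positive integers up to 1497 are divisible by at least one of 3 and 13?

Multiples of 3: 499. Multiples of 13: 115. Of both (lcm=39): 38.
By inclusion-exclusion: 499 + 115 - 38.

Final answer: 576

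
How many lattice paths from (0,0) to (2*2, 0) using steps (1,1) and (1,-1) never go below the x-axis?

Total monotonic paths to (2,2): C(4,2) = 6.
Reflecting each bad path at its first crossing gives a bijection with paths to (1,3): C(4,3) = 4.
Valid Dyck paths: 6 - 4.
(Check: C(4,2) - C(4,3) = C(4,2)/3, the Catalan number C_{2}.)

Final answer: C_{2} = 2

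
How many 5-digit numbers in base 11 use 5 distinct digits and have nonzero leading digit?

The leading digit has 10 choices (anything but zero); the next has 10 (anything but the first), then 9, and so on, one fewer each time.
Total: 10 x 10 x 9 x 8 x 7.

Final answer: 50400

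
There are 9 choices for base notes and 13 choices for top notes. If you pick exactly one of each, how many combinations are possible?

By the multiplication principle: 9 x 13.

Final answer: 117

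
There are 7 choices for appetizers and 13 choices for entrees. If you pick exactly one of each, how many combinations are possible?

By the multiplication principle: 7 x 13.

Final answer: 91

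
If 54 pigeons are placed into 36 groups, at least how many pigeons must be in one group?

By the pigeonhole principle: ceiling(54/36).

Final answer: 2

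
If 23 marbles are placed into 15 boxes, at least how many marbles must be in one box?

By the pigeonhole principle: ceiling(23/15).

Final answer: 2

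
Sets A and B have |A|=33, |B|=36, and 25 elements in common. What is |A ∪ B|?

|A union B| = |A| + |B| - |A intersect B| = 33 + 36 - 25.

Final answer: 44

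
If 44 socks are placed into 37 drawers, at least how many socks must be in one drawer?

By the pigeonhole principle: ceiling(44/37).

Final answer: 2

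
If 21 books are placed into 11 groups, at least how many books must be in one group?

By the pigeonhole principle: ceiling(21/11).

Final answer: 2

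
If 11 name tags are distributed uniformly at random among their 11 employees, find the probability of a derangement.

Use the recurrence D(n) = (n-1)(D(n-1) + D(n-2)) with D(0)=1, D(1)=0.
Building up: D(2)=1, D(3)=2, D(4)=9, D(5)=44, D(6)=265, D(7)=1854, D(8)=14833, D(9)=133496, D(10)=1334961, D(11)=14684570.
Total arrangements: 11! = 39916800.
Probability = D(11)/11! = 1468457/3991680.

Final answer: D(11)/11! = 14684570/39916800 = 0.367879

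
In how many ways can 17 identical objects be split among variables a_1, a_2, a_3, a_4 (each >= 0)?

Stars and bars with 17 stars and 3 bars:
C(17+4-1, 4-1) = C(20,3).

Final answer: C(20,3) = 1140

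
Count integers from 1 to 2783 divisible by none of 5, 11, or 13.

|div by 5|=556, |div by 11|=253, |div by 13|=214.
|div by 5&11|=50, |div by 5&13|=42, |div by 11&13|=19, |div by all|=3.
By inclusion-exclusion, divisible by at least one: 556+253+214-50-42-19+3 = 915.
Not divisible by any: 2783 - 915.

Final answer: 1868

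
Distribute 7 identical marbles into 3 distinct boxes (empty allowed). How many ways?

Stars and bars: C(n+k-1, k-1) = C(9,2).

Final answer: C(9,2) = 36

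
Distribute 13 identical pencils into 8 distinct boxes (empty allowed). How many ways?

Stars and bars: C(n+k-1, k-1) = C(20,7).

Final answer: C(20,7) = 77520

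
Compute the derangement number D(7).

Use the recurrence D(n) = (n-1)(D(n-1) + D(n-2)) with D(0)=1, D(1)=0.
D(2) = 1 x (0 + 1) = 1
D(3) = 2 x (1 + 0) = 2
D(4) = 3 x (2 + 1) = 9
D(5) = 4 x (9 + 2) = 44
D(6) = 5 x (44 + 9) = 265
D(7) = 6 x (D(6) + D(5)) = 6 x (265 + 44)

Final answer: D(7) = 1854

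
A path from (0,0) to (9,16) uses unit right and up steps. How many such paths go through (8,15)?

Paths (0,0)->(8,15): C(23,15) = 490314.
Paths (8,15)->(9,16): C(2,1) = 2.
By multiplication principle: 490314 x 2.

Final answer: 980628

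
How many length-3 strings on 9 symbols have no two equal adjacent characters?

First character: 9 choices. Each subsequent: 8 choices (must differ from the previous one).
Total: 9 x 8^2.

Final answer: 9 x 8^{2} = 576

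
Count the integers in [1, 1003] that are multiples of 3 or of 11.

Multiples of 3: 334. Multiples of 11: 91. Of both (lcm=33): 30.
By inclusion-exclusion: 334 + 91 - 30.

Final answer: 395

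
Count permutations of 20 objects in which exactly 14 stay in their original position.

Choose which 14 elements are fixed: C(20,14) = 38760.
Derange the remaining 6 using D(j) = (j-1)(D(j-1) + D(j-2)), D(0)=1, D(1)=0: D(2)=1, D(3)=2, D(4)=9, D(5)=44, D(6)=265.
Total: 38760 x 265.

Final answer: C(20,14) D(6) = 10271400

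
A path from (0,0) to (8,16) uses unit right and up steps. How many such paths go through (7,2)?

Paths (0,0)->(7,2): C(9,2) = 36.
Paths (7,2)->(8,16): C(15,14) = 15.
By multiplication principle: 36 x 15.

Final answer: 540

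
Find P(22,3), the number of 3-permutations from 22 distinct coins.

P(22,3) = 22!/(22-3)! = 22!/19!.

Final answer: P(22,3) = 9240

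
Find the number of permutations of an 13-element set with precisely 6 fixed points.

Choose which 6 elements are fixed: C(13,6) = 1716.
Derange the remaining 7 using D(j) = (j-1)(D(j-1) + D(j-2)), D(0)=1, D(1)=0: D(2)=1, D(3)=2, D(4)=9, D(5)=44, D(6)=265, D(7)=1854.
Total: 1716 x 1854.

Final answer: C(13,6) D(7) = 3181464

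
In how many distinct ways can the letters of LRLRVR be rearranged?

Letters (L:2, R:3, V:1). Total letters: 6.
Permutations = 6!/(3! x 2!).

Final answer: 60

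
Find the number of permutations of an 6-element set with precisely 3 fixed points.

Choose which 3 elements are fixed: C(6,3) = 20.
Derange the remaining 3 using D(j) = (j-1)(D(j-1) + D(j-2)), D(0)=1, D(1)=0: D(2)=1, D(3)=2.
Total: 20 x 2.

Final answer: C(6,3) D(3) = 40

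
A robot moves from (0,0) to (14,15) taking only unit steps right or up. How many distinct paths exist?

Each path has 14 right steps and 15 up steps in some order (29 steps total).
Choose which 15 of the 29 steps are up: C(29,15).

Final answer: C(29,15) = 77558760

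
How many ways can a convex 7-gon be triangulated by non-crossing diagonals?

The structures are counted by the Catalan number C_n. Here n = 7 - 2 = 5.
C_n = (2n)!/(n!(n+1)!), so C_{5} = 10!/(5! x 6!) = C(10,5)/6 = 252/6.

Final answer: C_{5} = 42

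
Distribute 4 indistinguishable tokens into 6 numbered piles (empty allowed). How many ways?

Stars and bars: C(n+k-1, k-1) = C(9,5).

Final answer: C(9,5) = 126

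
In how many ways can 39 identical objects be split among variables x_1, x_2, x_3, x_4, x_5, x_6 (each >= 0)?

Stars and bars with 39 stars and 5 bars:
C(39+6-1, 6-1) = C(44,5).

Final answer: C(44,5) = 1086008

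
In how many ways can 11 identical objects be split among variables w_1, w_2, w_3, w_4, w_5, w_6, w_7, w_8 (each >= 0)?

Stars and bars with 11 stars and 7 bars:
C(11+8-1, 8-1) = C(18,7).

Final answer: C(18,7) = 31824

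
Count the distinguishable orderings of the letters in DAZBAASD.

Letters (A:3, B:1, D:2, S:1, Z:1). Total letters: 8.
Permutations = 8!/(3! x 2!).

Final answer: 3360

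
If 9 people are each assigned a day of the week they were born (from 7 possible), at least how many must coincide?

There are 7 possible values for day of the week they were born. With 9 people and 7 categories, by pigeonhole: ceiling(9/7).

Final answer: 2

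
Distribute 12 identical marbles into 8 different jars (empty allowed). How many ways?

Stars and bars: C(n+k-1, k-1) = C(19,7).

Final answer: C(19,7) = 50388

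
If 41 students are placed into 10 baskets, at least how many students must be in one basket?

By the pigeonhole principle: ceiling(41/10).

Final answer: 5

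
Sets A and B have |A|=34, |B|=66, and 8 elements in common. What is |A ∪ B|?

|A union B| = |A| + |B| - |A intersect B| = 34 + 66 - 8.

Final answer: 92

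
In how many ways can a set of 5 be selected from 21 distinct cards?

C(21,5) = 21!/(5! x (21-5)!).

Final answer: C(21,5) = 20349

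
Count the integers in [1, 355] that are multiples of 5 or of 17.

Multiples of 5: 71. Multiples of 17: 20. Of both (lcm=85): 4.
By inclusion-exclusion: 71 + 20 - 4.

Final answer: 87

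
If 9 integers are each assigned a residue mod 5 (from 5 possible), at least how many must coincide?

There are 5 possible values for residue mod 5. With 9 integers and 5 categories, by pigeonhole: ceiling(9/5).

Final answer: 2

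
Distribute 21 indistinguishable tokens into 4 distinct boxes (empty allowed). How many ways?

Stars and bars: C(n+k-1, k-1) = C(24,3).

Final answer: C(24,3) = 2024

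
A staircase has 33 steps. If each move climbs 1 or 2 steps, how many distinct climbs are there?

Let f(n) count the ways. The last step is size 1 or 2, so f(n) = f(n-1) + f(n-2) with f(1)=1, f(2)=2.
Computing successive values: f(1)=1, f(2)=2, f(3)=3, f(4)=5, f(5)=8, f(6)=13, f(7)=21, f(8)=34, f(9)=55, f(10)=89, f(11)=144, f(12)=233, f(13)=377, f(14)=610, f(15)=987, f(16)=1597, f(17)=2584, f(18)=4181, f(19)=6765, f(20)=10946, f(21)=17711, f(22)=28657, f(23)=46368, f(24)=75025, f(25)=121393, f(26)=196418, f(27)=317811, f(28)=514229, f(29)=832040, f(30)=1346269, f(31)=2178309, f(32)=3524578, f(33)=5702887.

Final answer: 5702887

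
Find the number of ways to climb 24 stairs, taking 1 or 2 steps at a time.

Let f(n) be the number of climbs. Removing the last move (1 or 2 steps) gives f(n) = f(n-1) + f(n-2); base cases f(1)=1, f(2)=2.
Building up term by term: f(1)=1, f(2)=2, f(3)=3, f(4)=5, f(5)=8, f(6)=13, f(7)=21, f(8)=34, f(9)=55, f(10)=89, f(11)=144, f(12)=233, f(13)=377, f(14)=610, f(15)=987, f(16)=1597, f(17)=2584, f(18)=4181, f(19)=6765, f(20)=10946, f(21)=17711, f(22)=28657, f(23)=46368, f(24)=75025.

Final answer: 75025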